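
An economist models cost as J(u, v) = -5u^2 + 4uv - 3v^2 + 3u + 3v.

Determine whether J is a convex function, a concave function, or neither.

J is quadratic, so its Hessian is the constant matrix H = [[-10, 4], [4, -6]].
det(H) = 44, tr(H) = -16.
det(H) > 0 and tr(H) < 0, so H is negative definite everywhere: concave.

concave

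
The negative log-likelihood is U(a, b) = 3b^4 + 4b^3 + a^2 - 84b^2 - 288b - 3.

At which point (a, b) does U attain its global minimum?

U(a,b) separates as P(a) + Q(b) − 3, so its minimum is min P + min Q − 3.
P'(a) = 2a vanishes at a ∈ {0}; Q'(b) = 12(b - 4)(b + 2)(b + 3) vanishes at b ∈ {-3, -2, 4}.
Local minima of P (where P''>0): P(0)=0. Local minima of Q: Q(-3)=243, Q(4)=-1472.
So the global minimum of U is P(0) + Q(4) − 3 = 0 − 1472 − 3 = -1475, attained at (0, 4).

(0, 4)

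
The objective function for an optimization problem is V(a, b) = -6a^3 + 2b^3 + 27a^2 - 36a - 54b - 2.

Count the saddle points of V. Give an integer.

V separates as a function of a plus a function of b, so ∇V=0 decouples.
∂V/∂a = -18(a - 2)(a - 1) = 0 at a ∈ {1, 2}; ∂V/∂b = 6(b - 3)(b + 3) = 0 at b ∈ {-3, 3}.
The Hessian is diagonal: diag(V_aa, V_bb). Second derivatives: V_aa(1)=18, V_aa(2)=-18; V_bb(-3)=-36, V_bb(3)=36.
Saddle points occur where the two diagonal entries have opposite signs: (1, -3), (2, 3). Count: 2.

2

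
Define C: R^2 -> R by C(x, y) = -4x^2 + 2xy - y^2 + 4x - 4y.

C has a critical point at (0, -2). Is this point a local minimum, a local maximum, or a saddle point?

The Hessian of C is constant: H = [[-8, 2], [2, -2]].
det(H) = (-8)·(-2) − 2² = 12.
det(H) > 0 and tr(H) = -10 < 0, so H is negative definite and the point is a local maximum.

local maximum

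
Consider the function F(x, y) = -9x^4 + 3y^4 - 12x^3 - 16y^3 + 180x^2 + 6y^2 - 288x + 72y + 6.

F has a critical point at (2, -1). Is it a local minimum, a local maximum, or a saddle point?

The mixed partial ∂²F/∂x∂y is 0, so the Hessian at any point is diag(F_xx, F_yy) = diag(36(-3x^2 - 2x + 10), 12(3y^2 - 8y + 1)).
At (2, -1): H = diag(-216, 144).
The eigenvalues have opposite signs, so H is indefinite: a saddle point.

saddle point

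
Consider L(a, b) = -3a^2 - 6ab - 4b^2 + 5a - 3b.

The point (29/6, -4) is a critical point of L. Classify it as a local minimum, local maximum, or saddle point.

local maximum

The Hessian of L is constant: H = [[-6, -6], [-6, -8]].
det(H) = (-6)·(-8) − (-6)² = 12.
det(H) > 0 and tr(H) = -14 < 0, so H is negative definite and the point is a local maximum.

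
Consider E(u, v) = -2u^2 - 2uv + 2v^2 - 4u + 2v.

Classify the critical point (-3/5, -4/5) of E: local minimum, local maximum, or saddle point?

saddle point

The Hessian of E is constant: H = [[-4, -2], [-2, 4]].
det(H) = (-4)·4 − (-2)² = -20.
Since det(H) < 0, H is indefinite and the critical point is a saddle point.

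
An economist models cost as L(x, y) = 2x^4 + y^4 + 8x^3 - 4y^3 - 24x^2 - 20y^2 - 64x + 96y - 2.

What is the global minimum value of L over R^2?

L(x,y) separates as P(x) + Q(y) − 2, so its minimum is min P + min Q − 2.
P'(x) = 8(x - 2)(x + 1)(x + 4) vanishes at x ∈ {-4, -1, 2}; Q'(y) = 4(y - 4)(y - 2)(y + 3) vanishes at y ∈ {-3, 2, 4}.
Local minima of P (where P''>0): P(-4)=-128, P(2)=-128. Local minima of Q: Q(-3)=-279, Q(4)=64.
So the global minimum of L is P(-4) + Q(-3) − 2 = -128 − 279 − 2 = -409, attained at (-4, -3).

-409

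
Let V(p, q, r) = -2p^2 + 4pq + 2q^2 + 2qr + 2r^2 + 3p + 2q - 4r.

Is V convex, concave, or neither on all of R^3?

V is quadratic, so its Hessian is the constant matrix H = [[-4, 4, 0], [4, 4, 2], [0, 2, 4]].
Leading principal minors: -4, -32, -112.
Neither pattern holds ⇒ H is indefinite ⇒ neither convex nor concave.

neither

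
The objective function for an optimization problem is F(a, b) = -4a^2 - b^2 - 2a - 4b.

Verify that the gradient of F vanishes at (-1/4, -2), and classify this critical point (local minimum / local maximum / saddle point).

∇F = (-8a - 2, -2b - 4); substituting (-1/4, -2) gives ∇F = (0, 0), so (-1/4, -2) is indeed a critical point.
The Hessian of F is constant: H = [[-8, 0], [0, -2]].
det(H) = (-8)·(-2) − 0² = 16.
det(H) > 0 and tr(H) = -10 < 0, so H is negative definite and the point is a local maximum.

local maximum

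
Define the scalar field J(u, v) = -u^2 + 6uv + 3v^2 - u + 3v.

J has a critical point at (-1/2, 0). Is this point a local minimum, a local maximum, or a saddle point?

The Hessian of J is constant: H = [[-2, 6], [6, 6]].
det(H) = (-2)·6 − 6² = -48.
Since det(H) < 0, H is indefinite and the critical point is a saddle point.

saddle point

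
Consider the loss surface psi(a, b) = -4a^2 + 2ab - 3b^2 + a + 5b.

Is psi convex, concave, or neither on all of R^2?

psi is quadratic, so its Hessian is the constant matrix H = [[-8, 2], [2, -6]].
det(H) = 44, tr(H) = -14.
det(H) > 0 and tr(H) < 0, so H is negative definite everywhere: concave.

concave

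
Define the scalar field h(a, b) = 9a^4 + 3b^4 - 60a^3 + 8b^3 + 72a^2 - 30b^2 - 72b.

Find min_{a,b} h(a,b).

-536

h(a,b) separates as P(a) + Q(b), so its minimum is min P + min Q.
P'(a) = 36a(a - 4)(a - 1) vanishes at a ∈ {0, 1, 4}; Q'(b) = 12(b - 2)(b + 1)(b + 3) vanishes at b ∈ {-3, -1, 2}.
Local minima of P (where P''>0): P(0)=0, P(4)=-384. Local minima of Q: Q(-3)=-27, Q(2)=-152.
So the global minimum of h is P(4) + Q(2) = -384 − 152 = -536, attained at (4, 2).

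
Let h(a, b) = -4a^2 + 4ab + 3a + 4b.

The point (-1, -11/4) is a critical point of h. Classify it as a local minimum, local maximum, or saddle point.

saddle point

The Hessian of h is constant: H = [[-8, 4], [4, 0]].
det(H) = (-8)·0 − 4² = -16.
Since det(H) < 0, H is indefinite and the critical point is a saddle point.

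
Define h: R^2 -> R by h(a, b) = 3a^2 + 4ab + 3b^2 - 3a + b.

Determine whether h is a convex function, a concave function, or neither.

convex

h is quadratic, so its Hessian is the constant matrix H = [[6, 4], [4, 6]].
det(H) = 20, tr(H) = 12.
det(H) > 0 and tr(H) > 0, so H is positive definite everywhere: convex.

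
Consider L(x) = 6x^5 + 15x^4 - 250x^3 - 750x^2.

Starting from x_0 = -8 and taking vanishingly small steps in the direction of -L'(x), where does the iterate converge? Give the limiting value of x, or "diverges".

L'(x) = 30x(x - 5)(x + 2)(x + 5), so L'(-8) = 56160.
Gradient descent moves in the -L' direction, i.e. x is decreasing.
There is no critical point below x=-8, and L' keeps the same sign, so the iterate runs off to −∞.

diverges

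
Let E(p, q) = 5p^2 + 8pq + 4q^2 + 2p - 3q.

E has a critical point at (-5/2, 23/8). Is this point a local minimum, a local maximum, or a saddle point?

The Hessian of E is constant: H = [[10, 8], [8, 8]].
det(H) = 10·8 − 8² = 16.
det(H) > 0 and tr(H) = 18 > 0, so H is positive definite and the point is a local minimum.

local minimum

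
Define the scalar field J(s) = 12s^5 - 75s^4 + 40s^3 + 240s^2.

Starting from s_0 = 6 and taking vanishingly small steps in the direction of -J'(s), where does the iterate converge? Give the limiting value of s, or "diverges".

J'(s) = 60s(s - 4)(s - 2)(s + 1), so J'(6) = 20160.
Gradient descent moves in the -J' direction, i.e. s is decreasing.
The nearest critical point in that direction is s = 4, where J'' = 2400 > 0 (a local minimum). The iterate converges there.

4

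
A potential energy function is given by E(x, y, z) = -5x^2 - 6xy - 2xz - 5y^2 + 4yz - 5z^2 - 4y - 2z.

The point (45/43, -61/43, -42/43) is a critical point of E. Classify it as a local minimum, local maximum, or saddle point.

local maximum

The Hessian is constant: H = [[-10, -6, -2], [-6, -10, 4], [-2, 4, -10]].
Leading principal minors: Δ₁ = -10, Δ₂ = 64, Δ₃ = -344.
The minors alternate sign starting negative (−, +, −), so H is negative definite: a local maximum.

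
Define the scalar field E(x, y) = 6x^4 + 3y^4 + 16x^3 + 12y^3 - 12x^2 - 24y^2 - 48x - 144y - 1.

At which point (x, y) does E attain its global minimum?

(1, 2)

E(x,y) separates as P(x) + Q(y) − 1, so its minimum is min P + min Q − 1.
P'(x) = 24(x - 1)(x + 1)(x + 2) vanishes at x ∈ {-2, -1, 1}; Q'(y) = 12(y - 2)(y + 2)(y + 3) vanishes at y ∈ {-3, -2, 2}.
Local minima of P (where P''>0): P(-2)=16, P(1)=-38. Local minima of Q: Q(-3)=135, Q(2)=-240.
So the global minimum of E is P(1) + Q(2) − 1 = -38 − 240 − 1 = -279, attained at (1, 2).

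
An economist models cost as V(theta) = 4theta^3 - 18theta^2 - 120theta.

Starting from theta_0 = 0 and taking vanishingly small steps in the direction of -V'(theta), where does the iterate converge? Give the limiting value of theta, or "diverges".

5

V'(theta) = 12(theta - 5)(theta + 2), so V'(0) = -120.
Gradient descent moves in the -V' direction, i.e. theta is increasing.
The nearest critical point in that direction is theta = 5, where V'' = 84 > 0 (a local minimum). The iterate converges there.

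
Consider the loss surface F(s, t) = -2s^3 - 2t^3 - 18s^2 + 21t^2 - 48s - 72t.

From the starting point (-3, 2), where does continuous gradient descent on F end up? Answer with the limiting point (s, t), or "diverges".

(-4, 3)

F is separable, so gradient descent decouples: s follows -∂F/∂s, t follows -∂F/∂t.
∂F/∂s = -6(s + 2)(s + 4); at s=-3 this is 6, so s decreases.
∂F/∂t = -6(t - 4)(t - 3); at t=2 this is -12, so t increases.
s converges to its nearest critical value -4 (a local min of the s-part); t converges to 3. The iterate converges to (-4, 3).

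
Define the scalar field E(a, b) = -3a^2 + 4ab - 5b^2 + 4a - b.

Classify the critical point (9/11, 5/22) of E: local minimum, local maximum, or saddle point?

The Hessian of E is constant: H = [[-6, 4], [4, -10]].
det(H) = (-6)·(-10) − 4² = 44.
det(H) > 0 and tr(H) = -16 < 0, so H is negative definite and the point is a local maximum.

local maximum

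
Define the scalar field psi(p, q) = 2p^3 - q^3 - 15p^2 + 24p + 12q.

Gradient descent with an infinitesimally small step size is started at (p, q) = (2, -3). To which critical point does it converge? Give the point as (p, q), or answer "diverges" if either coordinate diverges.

(4, -2)

psi is separable, so gradient descent decouples: p follows -∂psi/∂p, q follows -∂psi/∂q.
∂psi/∂p = 6(p - 4)(p - 1); at p=2 this is -12, so p increases.
∂psi/∂q = -3(q - 2)(q + 2); at q=-3 this is -15, so q increases.
p converges to its nearest critical value 4 (a local min of the p-part); q converges to -2. The iterate converges to (4, -2).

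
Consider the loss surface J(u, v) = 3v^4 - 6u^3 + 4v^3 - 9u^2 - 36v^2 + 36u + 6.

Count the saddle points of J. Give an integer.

3

J separates as a function of u plus a function of v, so ∇J=0 decouples.
∂J/∂u = -18(u - 1)(u + 2) = 0 at u ∈ {-2, 1}; ∂J/∂v = 12v(v - 2)(v + 3) = 0 at v ∈ {-3, 0, 2}.
The Hessian is diagonal: diag(J_uu, J_vv). Second derivatives: J_uu(-2)=54, J_uu(1)=-54; J_vv(-3)=180, J_vv(0)=-72, J_vv(2)=120.
Saddle points occur where the two diagonal entries have opposite signs: (-2, 0), (1, -3), (1, 2). Count: 3.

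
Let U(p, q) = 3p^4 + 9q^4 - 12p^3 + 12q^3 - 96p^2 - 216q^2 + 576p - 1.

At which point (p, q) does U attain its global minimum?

U(p,q) separates as A(p) + B(q) − 1, so its minimum is min A + min B − 1.
A'(p) = 12(p - 4)(p - 3)(p + 4) vanishes at p ∈ {-4, 3, 4}; B'(q) = 36q(q - 3)(q + 4) vanishes at q ∈ {-4, 0, 3}.
Local minima of A (where A''>0): A(-4)=-2304, A(4)=768. Local minima of B: B(-4)=-1920, B(3)=-891.
So the global minimum of U is A(-4) + B(-4) − 1 = -2304 − 1920 − 1 = -4225, attained at (-4, -4).

(-4, -4)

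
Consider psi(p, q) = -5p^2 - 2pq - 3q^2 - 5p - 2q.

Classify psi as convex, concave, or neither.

psi is quadratic, so its Hessian is the constant matrix H = [[-10, -2], [-2, -6]].
det(H) = 56, tr(H) = -16.
det(H) > 0 and tr(H) < 0, so H is negative definite everywhere: concave.

concave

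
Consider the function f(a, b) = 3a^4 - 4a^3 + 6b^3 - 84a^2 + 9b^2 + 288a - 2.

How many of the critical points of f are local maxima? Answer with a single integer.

1

f separates as a function of a plus a function of b, so ∇f=0 decouples.
∂f/∂a = 12(a - 3)(a - 2)(a + 4) = 0 at a ∈ {-4, 2, 3}; ∂f/∂b = 18b(b + 1) = 0 at b ∈ {-1, 0}.
The Hessian is diagonal: diag(f_aa, f_bb). Second derivatives: f_aa(-4)=504, f_aa(2)=-72, f_aa(3)=84; f_bb(-1)=-18, f_bb(0)=18.
Local maxima occur where both diagonal entries negative: (2, -1). Count: 1.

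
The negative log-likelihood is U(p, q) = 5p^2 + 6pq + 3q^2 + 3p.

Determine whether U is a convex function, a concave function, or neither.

convex

U is quadratic, so its Hessian is the constant matrix H = [[10, 6], [6, 6]].
det(H) = 24, tr(H) = 16.
det(H) > 0 and tr(H) > 0, so H is positive definite everywhere: convex.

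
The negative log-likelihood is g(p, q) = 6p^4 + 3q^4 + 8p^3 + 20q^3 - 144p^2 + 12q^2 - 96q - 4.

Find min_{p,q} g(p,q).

g(p,q) separates as A(p) + B(q) − 4, so its minimum is min A + min B − 4.
A'(p) = 24p(p - 3)(p + 4) vanishes at p ∈ {-4, 0, 3}; B'(q) = 12(q - 1)(q + 2)(q + 4) vanishes at q ∈ {-4, -2, 1}.
Local minima of A (where A''>0): A(-4)=-1280, A(3)=-594. Local minima of B: B(-4)=64, B(1)=-61.
So the global minimum of g is A(-4) + B(1) − 4 = -1280 − 61 − 4 = -1345, attained at (-4, 1).

-1345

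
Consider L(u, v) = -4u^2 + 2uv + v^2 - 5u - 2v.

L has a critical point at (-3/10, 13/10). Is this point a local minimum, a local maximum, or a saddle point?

The Hessian of L is constant: H = [[-8, 2], [2, 2]].
det(H) = (-8)·2 − 2² = -20.
Since det(H) < 0, H is indefinite and the critical point is a saddle point.

saddle point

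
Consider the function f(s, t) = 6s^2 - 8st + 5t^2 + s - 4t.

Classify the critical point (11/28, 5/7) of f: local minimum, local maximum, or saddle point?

local minimum

The Hessian of f is constant: H = [[12, -8], [-8, 10]].
det(H) = 12·10 − (-8)² = 56.
det(H) > 0 and tr(H) = 22 > 0, so H is positive definite and the point is a local minimum.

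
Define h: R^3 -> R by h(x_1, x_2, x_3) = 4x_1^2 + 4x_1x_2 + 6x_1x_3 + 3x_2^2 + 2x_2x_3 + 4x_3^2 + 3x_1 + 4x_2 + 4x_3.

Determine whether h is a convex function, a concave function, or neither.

convex

h is quadratic, so its Hessian is the constant matrix H = [[8, 4, 6], [4, 6, 2], [6, 2, 8]].
Leading principal minors: 8, 32, 104.
All positive ⇒ H ≻ 0 ⇒ convex.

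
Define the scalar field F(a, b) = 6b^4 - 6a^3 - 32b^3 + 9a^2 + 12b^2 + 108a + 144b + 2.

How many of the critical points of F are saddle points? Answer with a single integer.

3

F separates as a function of a plus a function of b, so ∇F=0 decouples.
∂F/∂a = -18(a - 3)(a + 2) = 0 at a ∈ {-2, 3}; ∂F/∂b = 24(b - 3)(b - 2)(b + 1) = 0 at b ∈ {-1, 2, 3}.
The Hessian is diagonal: diag(F_aa, F_bb). Second derivatives: F_aa(-2)=90, F_aa(3)=-90; F_bb(-1)=288, F_bb(2)=-72, F_bb(3)=96.
Saddle points occur where the two diagonal entries have opposite signs: (-2, 2), (3, -1), (3, 3). Count: 3.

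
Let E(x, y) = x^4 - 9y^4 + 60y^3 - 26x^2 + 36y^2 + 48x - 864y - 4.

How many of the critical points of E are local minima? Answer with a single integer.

2

E separates as a function of x plus a function of y, so ∇E=0 decouples.
∂E/∂x = 4(x - 3)(x - 1)(x + 4) = 0 at x ∈ {-4, 1, 3}; ∂E/∂y = -36(y - 4)(y - 3)(y + 2) = 0 at y ∈ {-2, 3, 4}.
The Hessian is diagonal: diag(E_xx, E_yy). Second derivatives: E_xx(-4)=140, E_xx(1)=-40, E_xx(3)=56; E_yy(-2)=-1080, E_yy(3)=180, E_yy(4)=-216.
Local minima occur where both diagonal entries positive: (-4, 3), (3, 3). Count: 2.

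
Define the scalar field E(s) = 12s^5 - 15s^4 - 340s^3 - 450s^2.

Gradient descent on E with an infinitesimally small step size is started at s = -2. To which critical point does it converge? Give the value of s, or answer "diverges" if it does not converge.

E'(s) = 60s(s - 5)(s + 1)(s + 3), so E'(-2) = -840.
Gradient descent moves in the -E' direction, i.e. s is increasing.
The nearest critical point in that direction is s = -1, where E'' = 720 > 0 (a local minimum). The iterate converges there.

-1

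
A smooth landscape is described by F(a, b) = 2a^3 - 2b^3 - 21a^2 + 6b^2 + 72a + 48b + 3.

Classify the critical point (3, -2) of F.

saddle point

The mixed partial ∂²F/∂a∂b is 0, so the Hessian at any point is diag(F_aa, F_bb) = diag(6(2a - 7), 12(-b + 1)).
At (3, -2): H = diag(-6, 36).
The eigenvalues have opposite signs, so H is indefinite: a saddle point.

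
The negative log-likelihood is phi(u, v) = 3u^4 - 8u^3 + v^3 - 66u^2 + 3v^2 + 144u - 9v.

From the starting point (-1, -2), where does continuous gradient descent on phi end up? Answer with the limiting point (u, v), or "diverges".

(-3, 1)

phi is separable, so gradient descent decouples: u follows -∂phi/∂u, v follows -∂phi/∂v.
∂phi/∂u = 12(u - 4)(u - 1)(u + 3); at u=-1 this is 240, so u decreases.
∂phi/∂v = 3(v - 1)(v + 3); at v=-2 this is -9, so v increases.
u converges to its nearest critical value -3 (a local min of the u-part); v converges to 1. The iterate converges to (-3, 1).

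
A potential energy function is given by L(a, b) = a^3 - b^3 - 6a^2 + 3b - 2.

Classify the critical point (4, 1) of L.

The mixed partial ∂²L/∂a∂b is 0, so the Hessian at any point is diag(L_aa, L_bb) = diag(6(a - 2), -6b).
At (4, 1): H = diag(12, -6).
The eigenvalues have opposite signs, so H is indefinite: a saddle point.

saddle point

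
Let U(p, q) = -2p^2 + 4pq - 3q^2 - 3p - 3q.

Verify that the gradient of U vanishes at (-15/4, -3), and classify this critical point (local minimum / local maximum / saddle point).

local maximum

∇U = (-4p + 4q - 3, 4p - 6q - 3); substituting (-15/4, -3) gives ∇U = (0, 0), so (-15/4, -3) is indeed a critical point.
The Hessian of U is constant: H = [[-4, 4], [4, -6]].
det(H) = (-4)·(-6) − 4² = 8.
det(H) > 0 and tr(H) = -10 < 0, so H is negative definite and the point is a local maximum.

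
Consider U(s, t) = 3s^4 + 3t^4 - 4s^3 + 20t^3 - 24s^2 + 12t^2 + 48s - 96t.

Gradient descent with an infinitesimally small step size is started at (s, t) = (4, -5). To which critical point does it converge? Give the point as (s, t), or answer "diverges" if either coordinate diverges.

(2, -4)

U is separable, so gradient descent decouples: s follows -∂U/∂s, t follows -∂U/∂t.
∂U/∂s = 12(s - 2)(s - 1)(s + 2); at s=4 this is 432, so s decreases.
∂U/∂t = 12(t - 1)(t + 2)(t + 4); at t=-5 this is -216, so t increases.
s converges to its nearest critical value 2 (a local min of the s-part); t converges to -4. The iterate converges to (2, -4).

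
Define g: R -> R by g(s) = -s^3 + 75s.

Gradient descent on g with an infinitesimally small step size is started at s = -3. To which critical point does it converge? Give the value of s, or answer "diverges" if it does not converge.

g'(s) = -3(s - 5)(s + 5), so g'(-3) = 48.
Gradient descent moves in the -g' direction, i.e. s is decreasing.
The nearest critical point in that direction is s = -5, where g'' = 30 > 0 (a local minimum). The iterate converges there.

-5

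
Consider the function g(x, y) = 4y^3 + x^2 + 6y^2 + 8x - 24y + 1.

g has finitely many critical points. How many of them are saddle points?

1

g separates as a function of x plus a function of y, so ∇g=0 decouples.
∂g/∂x = 2(x + 4) = 0 at x ∈ {-4}; ∂g/∂y = 12(y - 1)(y + 2) = 0 at y ∈ {-2, 1}.
The Hessian is diagonal: diag(g_xx, g_yy). Second derivatives: g_xx(-4)=2; g_yy(-2)=-36, g_yy(1)=36.
Saddle points occur where the two diagonal entries have opposite signs: (-4, -2). Count: 1.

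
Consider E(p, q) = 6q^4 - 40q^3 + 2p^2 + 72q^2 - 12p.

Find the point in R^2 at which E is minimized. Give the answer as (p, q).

E(p,q) separates as A(p) + B(q), so its minimum is min A + min B.
A'(p) = 4p - 12 vanishes at p ∈ {3}; B'(q) = 24q(q - 3)(q - 2) vanishes at q ∈ {0, 2, 3}.
Local minima of A (where A''>0): A(3)=-18. Local minima of B: B(0)=0, B(3)=54.
So the global minimum of E is A(3) + B(0) = -18 + 0 = -18, attained at (3, 0).

(3, 0)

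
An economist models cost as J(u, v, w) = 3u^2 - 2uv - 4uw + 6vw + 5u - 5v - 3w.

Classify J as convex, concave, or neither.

neither

J is quadratic, so its Hessian is the constant matrix H = [[6, -2, -4], [-2, 0, 6], [-4, 6, 0]].
Leading principal minors: 6, -4, -120.
Neither pattern holds ⇒ H is indefinite ⇒ neither convex nor concave.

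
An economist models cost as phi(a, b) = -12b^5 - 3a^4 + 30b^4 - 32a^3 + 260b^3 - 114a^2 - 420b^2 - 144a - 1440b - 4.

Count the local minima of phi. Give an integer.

2

phi separates as a function of a plus a function of b, so ∇phi=0 decouples.
∂phi/∂a = -12(a + 1)(a + 3)(a + 4) = 0 at a ∈ {-4, -3, -1}; ∂phi/∂b = -60(b - 4)(b - 2)(b + 1)(b + 3) = 0 at b ∈ {-3, -1, 2, 4}.
The Hessian is diagonal: diag(phi_aa, phi_bb). Second derivatives: phi_aa(-4)=-36, phi_aa(-3)=24, phi_aa(-1)=-72; phi_bb(-3)=4200, phi_bb(-1)=-1800, phi_bb(2)=1800, phi_bb(4)=-4200.
Local minima occur where both diagonal entries positive: (-3, -3), (-3, 2). Count: 2.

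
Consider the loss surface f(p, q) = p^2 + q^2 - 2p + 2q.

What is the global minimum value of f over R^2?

f(p,q) separates as A(p) + B(q), so its minimum is min A + min B.
A'(p) = 2p - 2 vanishes at p ∈ {1}; B'(q) = 2q + 2 vanishes at q ∈ {-1}.
Local minima of A (where A''>0): A(1)=-1. Local minima of B: B(-1)=-1.
So the global minimum of f is A(1) + B(-1) = -1 − 1 = -2, attained at (1, -1).

-2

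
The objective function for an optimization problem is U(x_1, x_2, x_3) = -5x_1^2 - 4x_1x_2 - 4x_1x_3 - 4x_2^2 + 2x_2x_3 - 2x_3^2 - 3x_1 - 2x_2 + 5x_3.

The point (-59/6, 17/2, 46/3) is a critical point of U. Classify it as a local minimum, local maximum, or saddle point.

The Hessian is constant: H = [[-10, -4, -4], [-4, -8, 2], [-4, 2, -4]].
Leading principal minors: Δ₁ = -10, Δ₂ = 64, Δ₃ = -24.
The minors alternate sign starting negative (−, +, −), so H is negative definite: a local maximum.

local maximum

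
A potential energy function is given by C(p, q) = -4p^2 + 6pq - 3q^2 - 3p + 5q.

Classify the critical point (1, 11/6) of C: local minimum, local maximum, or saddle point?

The Hessian of C is constant: H = [[-8, 6], [6, -6]].
det(H) = (-8)·(-6) − 6² = 12.
det(H) > 0 and tr(H) = -14 < 0, so H is negative definite and the point is a local maximum.

local maximum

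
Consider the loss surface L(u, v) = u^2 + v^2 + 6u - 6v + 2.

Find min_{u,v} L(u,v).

-16

L(u,v) separates as P(u) + Q(v) + 2, so its minimum is min P + min Q + 2.
P'(u) = 2u + 6 vanishes at u ∈ {-3}; Q'(v) = 2v - 6 vanishes at v ∈ {3}.
Local minima of P (where P''>0): P(-3)=-9. Local minima of Q: Q(3)=-9.
So the global minimum of L is P(-3) + Q(3) + 2 = -9 − 9 + 2 = -16, attained at (-3, 3).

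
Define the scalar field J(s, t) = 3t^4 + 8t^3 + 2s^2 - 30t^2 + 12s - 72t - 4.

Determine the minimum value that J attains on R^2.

-174

J(s,t) separates as P(s) + Q(t) − 4, so its minimum is min P + min Q − 4.
P'(s) = 4s + 12 vanishes at s ∈ {-3}; Q'(t) = 12(t - 2)(t + 1)(t + 3) vanishes at t ∈ {-3, -1, 2}.
Local minima of P (where P''>0): P(-3)=-18. Local minima of Q: Q(-3)=-27, Q(2)=-152.
So the global minimum of J is P(-3) + Q(2) − 4 = -18 − 152 − 4 = -174, attained at (-3, 2).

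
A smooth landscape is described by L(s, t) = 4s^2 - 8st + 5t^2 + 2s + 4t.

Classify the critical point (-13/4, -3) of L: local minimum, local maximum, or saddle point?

local minimum

The Hessian of L is constant: H = [[8, -8], [-8, 10]].
det(H) = 8·10 − (-8)² = 16.
det(H) > 0 and tr(H) = 18 > 0, so H is positive definite and the point is a local minimum.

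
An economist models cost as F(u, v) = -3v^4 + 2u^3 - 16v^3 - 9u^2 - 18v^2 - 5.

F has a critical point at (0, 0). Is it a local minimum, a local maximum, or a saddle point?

The mixed partial ∂²F/∂u∂v is 0, so the Hessian at any point is diag(F_uu, F_vv) = diag(6(2u - 3), -12(3v^2 + 8v + 3)).
At (0, 0): H = diag(-18, -36).
Both eigenvalues are negative, so H is negative definite: a local maximum.

local maximum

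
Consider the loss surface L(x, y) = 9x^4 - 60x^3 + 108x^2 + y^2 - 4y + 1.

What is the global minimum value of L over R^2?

-3

L(x,y) separates as P(x) + Q(y) + 1, so its minimum is min P + min Q + 1.
P'(x) = 36x(x - 3)(x - 2) vanishes at x ∈ {0, 2, 3}; Q'(y) = 2y - 4 vanishes at y ∈ {2}.
Local minima of P (where P''>0): P(0)=0, P(3)=81. Local minima of Q: Q(2)=-4.
So the global minimum of L is P(0) + Q(2) + 1 = 0 − 4 + 1 = -3, attained at (0, 2).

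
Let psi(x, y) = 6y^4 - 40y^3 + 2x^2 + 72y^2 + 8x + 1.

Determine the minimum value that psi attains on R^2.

psi(x,y) separates as P(x) + Q(y) + 1, so its minimum is min P + min Q + 1.
P'(x) = 4x + 8 vanishes at x ∈ {-2}; Q'(y) = 24y(y - 3)(y - 2) vanishes at y ∈ {0, 2, 3}.
Local minima of P (where P''>0): P(-2)=-8. Local minima of Q: Q(0)=0, Q(3)=54.
So the global minimum of psi is P(-2) + Q(0) + 1 = -8 + 0 + 1 = -7, attained at (-2, 0).

-7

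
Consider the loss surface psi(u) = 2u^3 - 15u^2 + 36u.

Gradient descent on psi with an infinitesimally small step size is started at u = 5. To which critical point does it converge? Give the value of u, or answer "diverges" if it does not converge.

psi'(u) = 6(u - 3)(u - 2), so psi'(5) = 36.
Gradient descent moves in the -psi' direction, i.e. u is decreasing.
The nearest critical point in that direction is u = 3, where psi'' = 6 > 0 (a local minimum). The iterate converges there.

3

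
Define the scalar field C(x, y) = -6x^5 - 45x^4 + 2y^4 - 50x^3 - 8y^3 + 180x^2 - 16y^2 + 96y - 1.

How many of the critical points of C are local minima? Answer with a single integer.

4

C separates as a function of x plus a function of y, so ∇C=0 decouples.
∂C/∂x = -30x(x - 1)(x + 3)(x + 4) = 0 at x ∈ {-4, -3, 0, 1}; ∂C/∂y = 8(y - 3)(y - 2)(y + 2) = 0 at y ∈ {-2, 2, 3}.
The Hessian is diagonal: diag(C_xx, C_yy). Second derivatives: C_xx(-4)=600, C_xx(-3)=-360, C_xx(0)=360, C_xx(1)=-600; C_yy(-2)=160, C_yy(2)=-32, C_yy(3)=40.
Local minima occur where both diagonal entries positive: (-4, -2), (-4, 3), (0, -2), (0, 3). Count: 4.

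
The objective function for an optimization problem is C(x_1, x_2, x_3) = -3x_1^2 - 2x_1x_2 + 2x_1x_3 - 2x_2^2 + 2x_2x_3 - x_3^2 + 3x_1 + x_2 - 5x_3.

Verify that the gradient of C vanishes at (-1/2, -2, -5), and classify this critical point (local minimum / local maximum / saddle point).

∇C = (-6x_1 - 2x_2 + 2x_3 + 3, -2x_1 - 4x_2 + 2x_3 + 1, 2x_1 + 2x_2 - 2x_3 - 5); substituting (-1/2, -2, -5) gives ∇C = (0, 0, 0), so (-1/2, -2, -5) is indeed a critical point.
The Hessian is constant: H = [[-6, -2, 2], [-2, -4, 2], [2, 2, -2]].
Leading principal minors: Δ₁ = -6, Δ₂ = 20, Δ₃ = -16.
The minors alternate sign starting negative (−, +, −), so H is negative definite: a local maximum.

local maximum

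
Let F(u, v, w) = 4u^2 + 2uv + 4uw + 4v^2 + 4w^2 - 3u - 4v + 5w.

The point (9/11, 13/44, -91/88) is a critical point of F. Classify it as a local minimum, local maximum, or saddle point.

The Hessian is constant: H = [[8, 2, 4], [2, 8, 0], [4, 0, 8]].
Leading principal minors: Δ₁ = 8, Δ₂ = 60, Δ₃ = 352.
All leading minors are positive, so H is positive definite: a local minimum.

local minimum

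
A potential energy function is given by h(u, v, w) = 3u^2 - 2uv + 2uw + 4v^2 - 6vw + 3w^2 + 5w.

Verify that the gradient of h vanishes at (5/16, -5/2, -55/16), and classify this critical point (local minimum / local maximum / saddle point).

∇h = (6u - 2v + 2w, -2u + 8v - 6w, 2u - 6v + 6w + 5); substituting (5/16, -5/2, -55/16) gives ∇h = (0, 0, 0), so (5/16, -5/2, -55/16) is indeed a critical point.
The Hessian is constant: H = [[6, -2, 2], [-2, 8, -6], [2, -6, 6]].
Leading principal minors: Δ₁ = 6, Δ₂ = 44, Δ₃ = 64.
All leading minors are positive, so H is positive definite: a local minimum.

local minimum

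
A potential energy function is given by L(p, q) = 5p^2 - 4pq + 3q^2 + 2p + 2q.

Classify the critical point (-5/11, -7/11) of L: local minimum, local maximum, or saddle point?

local minimum

The Hessian of L is constant: H = [[10, -4], [-4, 6]].
det(H) = 10·6 − (-4)² = 44.
det(H) > 0 and tr(H) = 16 > 0, so H is positive definite and the point is a local minimum.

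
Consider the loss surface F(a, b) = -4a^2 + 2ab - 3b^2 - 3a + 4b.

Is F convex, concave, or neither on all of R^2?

concave

F is quadratic, so its Hessian is the constant matrix H = [[-8, 2], [2, -6]].
det(H) = 44, tr(H) = -14.
det(H) > 0 and tr(H) < 0, so H is negative definite everywhere: concave.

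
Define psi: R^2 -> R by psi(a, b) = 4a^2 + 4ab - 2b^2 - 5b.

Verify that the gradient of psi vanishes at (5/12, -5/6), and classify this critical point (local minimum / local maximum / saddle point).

∇psi = (8a + 4b, 4a - 4b - 5); substituting (5/12, -5/6) gives ∇psi = (0, 0), so (5/12, -5/6) is indeed a critical point.
The Hessian of psi is constant: H = [[8, 4], [4, -4]].
det(H) = 8·(-4) − 4² = -48.
Since det(H) < 0, H is indefinite and the critical point is a saddle point.

saddle point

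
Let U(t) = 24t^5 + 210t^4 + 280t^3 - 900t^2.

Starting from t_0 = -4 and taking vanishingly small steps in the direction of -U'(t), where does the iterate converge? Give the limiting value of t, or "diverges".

-3

U'(t) = 120t(t - 1)(t + 3)(t + 5), so U'(-4) = -2400.
Gradient descent moves in the -U' direction, i.e. t is increasing.
The nearest critical point in that direction is t = -3, where U'' = 2880 > 0 (a local minimum). The iterate converges there.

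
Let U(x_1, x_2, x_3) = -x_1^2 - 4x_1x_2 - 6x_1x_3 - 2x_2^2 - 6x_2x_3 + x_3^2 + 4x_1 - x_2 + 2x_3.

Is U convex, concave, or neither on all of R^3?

U is quadratic, so its Hessian is the constant matrix H = [[-2, -4, -6], [-4, -4, -6], [-6, -6, 2]].
Leading principal minors: -2, -8, -88.
Neither pattern holds ⇒ H is indefinite ⇒ neither convex nor concave.

neither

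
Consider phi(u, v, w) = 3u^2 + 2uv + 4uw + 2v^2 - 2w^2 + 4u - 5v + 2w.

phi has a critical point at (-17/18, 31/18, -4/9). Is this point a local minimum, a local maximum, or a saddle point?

saddle point

The Hessian is constant: H = [[6, 2, 4], [2, 4, 0], [4, 0, -4]].
Leading principal minors: Δ₁ = 6, Δ₂ = 20, Δ₃ = -144.
The minors fit neither the all-positive nor the alternating-sign pattern, so H is indefinite: a saddle point.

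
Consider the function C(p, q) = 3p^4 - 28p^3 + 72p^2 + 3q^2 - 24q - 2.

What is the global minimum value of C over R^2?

C(p,q) separates as A(p) + B(q) − 2, so its minimum is min A + min B − 2.
A'(p) = 12p(p - 4)(p - 3) vanishes at p ∈ {0, 3, 4}; B'(q) = 6q - 24 vanishes at q ∈ {4}.
Local minima of A (where A''>0): A(0)=0, A(4)=128. Local minima of B: B(4)=-48.
So the global minimum of C is A(0) + B(4) − 2 = 0 − 48 − 2 = -50, attained at (0, 4).

-50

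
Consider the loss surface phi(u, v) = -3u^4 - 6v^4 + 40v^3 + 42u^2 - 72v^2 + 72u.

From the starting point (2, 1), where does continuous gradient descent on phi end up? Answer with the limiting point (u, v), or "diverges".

(-1, 2)

phi is separable, so gradient descent decouples: u follows -∂phi/∂u, v follows -∂phi/∂v.
∂phi/∂u = -12(u - 3)(u + 1)(u + 2); at u=2 this is 144, so u decreases.
∂phi/∂v = -24v(v - 3)(v - 2); at v=1 this is -48, so v increases.
u converges to its nearest critical value -1 (a local min of the u-part); v converges to 2. The iterate converges to (-1, 2).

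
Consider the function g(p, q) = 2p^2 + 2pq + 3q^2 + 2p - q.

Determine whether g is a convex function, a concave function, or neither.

convex

g is quadratic, so its Hessian is the constant matrix H = [[4, 2], [2, 6]].
det(H) = 20, tr(H) = 10.
det(H) > 0 and tr(H) > 0, so H is positive definite everywhere: convex.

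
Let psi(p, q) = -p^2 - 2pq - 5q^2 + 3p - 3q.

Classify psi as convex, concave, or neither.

concave

psi is quadratic, so its Hessian is the constant matrix H = [[-2, -2], [-2, -10]].
det(H) = 16, tr(H) = -12.
det(H) > 0 and tr(H) < 0, so H is negative definite everywhere: concave.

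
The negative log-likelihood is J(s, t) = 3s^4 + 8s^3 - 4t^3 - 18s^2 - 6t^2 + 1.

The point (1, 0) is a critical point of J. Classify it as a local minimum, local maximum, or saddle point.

saddle point

The mixed partial ∂²J/∂s∂t is 0, so the Hessian at any point is diag(J_ss, J_tt) = diag(12(3s^2 + 4s - 3), -12(2t + 1)).
At (1, 0): H = diag(48, -12).
The eigenvalues have opposite signs, so H is indefinite: a saddle point.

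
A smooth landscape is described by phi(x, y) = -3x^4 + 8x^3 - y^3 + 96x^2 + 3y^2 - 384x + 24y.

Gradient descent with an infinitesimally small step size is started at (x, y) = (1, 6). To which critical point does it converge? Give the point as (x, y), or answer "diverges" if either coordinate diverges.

phi is separable, so gradient descent decouples: x follows -∂phi/∂x, y follows -∂phi/∂y.
∂phi/∂x = -12(x - 4)(x - 2)(x + 4); at x=1 this is -180, so x increases.
∂phi/∂y = -3(y - 4)(y + 2); at y=6 this is -48, so y increases.
The y-coordinate has no critical point in that direction and runs off to infinity.

diverges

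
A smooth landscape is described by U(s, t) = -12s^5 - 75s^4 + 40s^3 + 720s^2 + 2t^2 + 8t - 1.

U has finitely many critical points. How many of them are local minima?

2

U separates as a function of s plus a function of t, so ∇U=0 decouples.
∂U/∂s = -60s(s - 2)(s + 3)(s + 4) = 0 at s ∈ {-4, -3, 0, 2}; ∂U/∂t = 4(t + 2) = 0 at t ∈ {-2}.
The Hessian is diagonal: diag(U_ss, U_tt). Second derivatives: U_ss(-4)=1440, U_ss(-3)=-900, U_ss(0)=1440, U_ss(2)=-3600; U_tt(-2)=4.
Local minima occur where both diagonal entries positive: (-4, -2), (0, -2). Count: 2.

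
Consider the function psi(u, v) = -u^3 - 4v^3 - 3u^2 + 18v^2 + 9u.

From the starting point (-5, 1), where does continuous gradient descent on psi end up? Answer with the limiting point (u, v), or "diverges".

(-3, 0)

psi is separable, so gradient descent decouples: u follows -∂psi/∂u, v follows -∂psi/∂v.
∂psi/∂u = -3(u - 1)(u + 3); at u=-5 this is -36, so u increases.
∂psi/∂v = -12v(v - 3); at v=1 this is 24, so v decreases.
u converges to its nearest critical value -3 (a local min of the u-part); v converges to 0. The iterate converges to (-3, 0).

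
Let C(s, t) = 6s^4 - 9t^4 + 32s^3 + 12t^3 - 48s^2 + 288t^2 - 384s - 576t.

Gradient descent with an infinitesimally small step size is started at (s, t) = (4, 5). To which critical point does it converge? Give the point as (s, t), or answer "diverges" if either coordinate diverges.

C is separable, so gradient descent decouples: s follows -∂C/∂s, t follows -∂C/∂t.
∂C/∂s = 24(s - 2)(s + 2)(s + 4); at s=4 this is 2304, so s decreases.
∂C/∂t = -36(t - 4)(t - 1)(t + 4); at t=5 this is -1296, so t increases.
The t-coordinate has no critical point in that direction and runs off to infinity.

diverges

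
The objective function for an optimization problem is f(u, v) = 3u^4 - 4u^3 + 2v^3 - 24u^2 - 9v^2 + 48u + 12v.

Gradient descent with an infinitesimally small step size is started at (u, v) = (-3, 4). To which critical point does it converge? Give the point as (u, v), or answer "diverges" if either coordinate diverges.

(-2, 2)

f is separable, so gradient descent decouples: u follows -∂f/∂u, v follows -∂f/∂v.
∂f/∂u = 12(u - 2)(u - 1)(u + 2); at u=-3 this is -240, so u increases.
∂f/∂v = 6(v - 2)(v - 1); at v=4 this is 36, so v decreases.
u converges to its nearest critical value -2 (a local min of the u-part); v converges to 2. The iterate converges to (-2, 2).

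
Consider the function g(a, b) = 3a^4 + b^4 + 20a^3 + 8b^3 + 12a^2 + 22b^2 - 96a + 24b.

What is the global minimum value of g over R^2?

-70

g(a,b) separates as P(a) + Q(b), so its minimum is min P + min Q.
P'(a) = 12(a - 1)(a + 2)(a + 4) vanishes at a ∈ {-4, -2, 1}; Q'(b) = 4(b + 1)(b + 2)(b + 3) vanishes at b ∈ {-3, -2, -1}.
Local minima of P (where P''>0): P(-4)=64, P(1)=-61. Local minima of Q: Q(-3)=-9, Q(-1)=-9.
So the global minimum of g is P(1) + Q(-3) = -61 − 9 = -70, attained at (1, -3).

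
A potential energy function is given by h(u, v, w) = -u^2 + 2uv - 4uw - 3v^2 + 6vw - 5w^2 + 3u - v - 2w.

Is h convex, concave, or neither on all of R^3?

concave

h is quadratic, so its Hessian is the constant matrix H = [[-2, 2, -4], [2, -6, 6], [-4, 6, -10]].
Leading principal minors: -2, 8, -8.
Signs alternate −, +, − ⇒ H ≺ 0 ⇒ concave.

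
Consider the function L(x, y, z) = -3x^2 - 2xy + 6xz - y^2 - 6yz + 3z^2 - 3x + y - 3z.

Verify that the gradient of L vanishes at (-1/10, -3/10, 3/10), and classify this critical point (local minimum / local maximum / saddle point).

∇L = (-6x - 2y + 6z - 3, -2x - 2y - 6z + 1, 6x - 6y + 6z - 3); substituting (-1/10, -3/10, 3/10) gives ∇L = (0, 0, 0), so (-1/10, -3/10, 3/10) is indeed a critical point.
The Hessian is constant: H = [[-6, -2, 6], [-2, -2, -6], [6, -6, 6]].
Leading principal minors: Δ₁ = -6, Δ₂ = 8, Δ₃ = 480.
The minors fit neither the all-positive nor the alternating-sign pattern, so H is indefinite: a saddle point.

saddle point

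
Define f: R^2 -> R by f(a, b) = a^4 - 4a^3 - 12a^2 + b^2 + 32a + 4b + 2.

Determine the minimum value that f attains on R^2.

f(a,b) separates as P(a) + Q(b) + 2, so its minimum is min P + min Q + 2.
P'(a) = 4(a - 4)(a - 1)(a + 2) vanishes at a ∈ {-2, 1, 4}; Q'(b) = 2b + 4 vanishes at b ∈ {-2}.
Local minima of P (where P''>0): P(-2)=-64, P(4)=-64. Local minima of Q: Q(-2)=-4.
So the global minimum of f is P(-2) + Q(-2) + 2 = -64 − 4 + 2 = -66, attained at (-2, -2).

-66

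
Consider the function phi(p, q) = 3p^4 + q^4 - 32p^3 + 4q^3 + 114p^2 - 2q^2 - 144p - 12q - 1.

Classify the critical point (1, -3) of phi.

local minimum

The mixed partial ∂²phi/∂p∂q is 0, so the Hessian at any point is diag(phi_pp, phi_qq) = diag(12(3p^2 - 16p + 19), 4(3q^2 + 6q - 1)).
At (1, -3): H = diag(72, 32).
Both eigenvalues are positive, so H is positive definite: a local minimum.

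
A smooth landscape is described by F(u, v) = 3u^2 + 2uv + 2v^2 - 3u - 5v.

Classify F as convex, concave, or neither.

convex

F is quadratic, so its Hessian is the constant matrix H = [[6, 2], [2, 4]].
det(H) = 20, tr(H) = 10.
det(H) > 0 and tr(H) > 0, so H is positive definite everywhere: convex.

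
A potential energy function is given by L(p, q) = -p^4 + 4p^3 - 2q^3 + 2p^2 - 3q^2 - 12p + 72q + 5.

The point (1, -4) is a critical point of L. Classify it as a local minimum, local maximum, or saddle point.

local minimum

The mixed partial ∂²L/∂p∂q is 0, so the Hessian at any point is diag(L_pp, L_qq) = diag(4(-3p^2 + 6p + 1), -6(2q + 1)).
At (1, -4): H = diag(16, 42).
Both eigenvalues are positive, so H is positive definite: a local minimum.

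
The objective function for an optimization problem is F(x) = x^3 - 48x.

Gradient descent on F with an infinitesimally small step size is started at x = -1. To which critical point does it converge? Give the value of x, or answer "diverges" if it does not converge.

F'(x) = 3(x - 4)(x + 4), so F'(-1) = -45.
Gradient descent moves in the -F' direction, i.e. x is increasing.
The nearest critical point in that direction is x = 4, where F'' = 24 > 0 (a local minimum). The iterate converges there.

4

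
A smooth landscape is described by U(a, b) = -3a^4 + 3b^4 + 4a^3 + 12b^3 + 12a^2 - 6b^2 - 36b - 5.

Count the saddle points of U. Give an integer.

U separates as a function of a plus a function of b, so ∇U=0 decouples.
∂U/∂a = -12a(a - 2)(a + 1) = 0 at a ∈ {-1, 0, 2}; ∂U/∂b = 12(b - 1)(b + 1)(b + 3) = 0 at b ∈ {-3, -1, 1}.
The Hessian is diagonal: diag(U_aa, U_bb). Second derivatives: U_aa(-1)=-36, U_aa(0)=24, U_aa(2)=-72; U_bb(-3)=96, U_bb(-1)=-48, U_bb(1)=96.
Saddle points occur where the two diagonal entries have opposite signs: (-1, -3), (-1, 1), (0, -1), (2, -3), (2, 1). Count: 5.

5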